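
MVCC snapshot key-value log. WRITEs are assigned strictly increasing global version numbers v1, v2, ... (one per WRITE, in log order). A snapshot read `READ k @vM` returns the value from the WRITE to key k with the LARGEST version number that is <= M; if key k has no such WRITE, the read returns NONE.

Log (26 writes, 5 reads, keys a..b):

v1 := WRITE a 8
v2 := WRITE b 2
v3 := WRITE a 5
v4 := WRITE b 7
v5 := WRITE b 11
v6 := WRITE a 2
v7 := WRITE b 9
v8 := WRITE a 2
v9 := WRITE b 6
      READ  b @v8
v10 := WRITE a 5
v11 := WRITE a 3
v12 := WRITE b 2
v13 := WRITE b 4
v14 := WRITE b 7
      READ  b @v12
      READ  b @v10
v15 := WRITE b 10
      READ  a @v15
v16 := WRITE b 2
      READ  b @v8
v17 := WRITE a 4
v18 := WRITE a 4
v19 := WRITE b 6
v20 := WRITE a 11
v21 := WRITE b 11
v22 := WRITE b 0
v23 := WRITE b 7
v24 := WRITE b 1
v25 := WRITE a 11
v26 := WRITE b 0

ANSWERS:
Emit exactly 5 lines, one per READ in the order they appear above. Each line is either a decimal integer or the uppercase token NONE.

Answer: 9
2
6
3
9

Derivation:
v1: WRITE a=8  (a history now [(1, 8)])
v2: WRITE b=2  (b history now [(2, 2)])
v3: WRITE a=5  (a history now [(1, 8), (3, 5)])
v4: WRITE b=7  (b history now [(2, 2), (4, 7)])
v5: WRITE b=11  (b history now [(2, 2), (4, 7), (5, 11)])
v6: WRITE a=2  (a history now [(1, 8), (3, 5), (6, 2)])
v7: WRITE b=9  (b history now [(2, 2), (4, 7), (5, 11), (7, 9)])
v8: WRITE a=2  (a history now [(1, 8), (3, 5), (6, 2), (8, 2)])
v9: WRITE b=6  (b history now [(2, 2), (4, 7), (5, 11), (7, 9), (9, 6)])
READ b @v8: history=[(2, 2), (4, 7), (5, 11), (7, 9), (9, 6)] -> pick v7 -> 9
v10: WRITE a=5  (a history now [(1, 8), (3, 5), (6, 2), (8, 2), (10, 5)])
v11: WRITE a=3  (a history now [(1, 8), (3, 5), (6, 2), (8, 2), (10, 5), (11, 3)])
v12: WRITE b=2  (b history now [(2, 2), (4, 7), (5, 11), (7, 9), (9, 6), (12, 2)])
v13: WRITE b=4  (b history now [(2, 2), (4, 7), (5, 11), (7, 9), (9, 6), (12, 2), (13, 4)])
v14: WRITE b=7  (b history now [(2, 2), (4, 7), (5, 11), (7, 9), (9, 6), (12, 2), (13, 4), (14, 7)])
READ b @v12: history=[(2, 2), (4, 7), (5, 11), (7, 9), (9, 6), (12, 2), (13, 4), (14, 7)] -> pick v12 -> 2
READ b @v10: history=[(2, 2), (4, 7), (5, 11), (7, 9), (9, 6), (12, 2), (13, 4), (14, 7)] -> pick v9 -> 6
v15: WRITE b=10  (b history now [(2, 2), (4, 7), (5, 11), (7, 9), (9, 6), (12, 2), (13, 4), (14, 7), (15, 10)])
READ a @v15: history=[(1, 8), (3, 5), (6, 2), (8, 2), (10, 5), (11, 3)] -> pick v11 -> 3
v16: WRITE b=2  (b history now [(2, 2), (4, 7), (5, 11), (7, 9), (9, 6), (12, 2), (13, 4), (14, 7), (15, 10), (16, 2)])
READ b @v8: history=[(2, 2), (4, 7), (5, 11), (7, 9), (9, 6), (12, 2), (13, 4), (14, 7), (15, 10), (16, 2)] -> pick v7 -> 9
v17: WRITE a=4  (a history now [(1, 8), (3, 5), (6, 2), (8, 2), (10, 5), (11, 3), (17, 4)])
v18: WRITE a=4  (a history now [(1, 8), (3, 5), (6, 2), (8, 2), (10, 5), (11, 3), (17, 4), (18, 4)])
v19: WRITE b=6  (b history now [(2, 2), (4, 7), (5, 11), (7, 9), (9, 6), (12, 2), (13, 4), (14, 7), (15, 10), (16, 2), (19, 6)])
v20: WRITE a=11  (a history now [(1, 8), (3, 5), (6, 2), (8, 2), (10, 5), (11, 3), (17, 4), (18, 4), (20, 11)])
v21: WRITE b=11  (b history now [(2, 2), (4, 7), (5, 11), (7, 9), (9, 6), (12, 2), (13, 4), (14, 7), (15, 10), (16, 2), (19, 6), (21, 11)])
v22: WRITE b=0  (b history now [(2, 2), (4, 7), (5, 11), (7, 9), (9, 6), (12, 2), (13, 4), (14, 7), (15, 10), (16, 2), (19, 6), (21, 11), (22, 0)])
v23: WRITE b=7  (b history now [(2, 2), (4, 7), (5, 11), (7, 9), (9, 6), (12, 2), (13, 4), (14, 7), (15, 10), (16, 2), (19, 6), (21, 11), (22, 0), (23, 7)])
v24: WRITE b=1  (b history now [(2, 2), (4, 7), (5, 11), (7, 9), (9, 6), (12, 2), (13, 4), (14, 7), (15, 10), (16, 2), (19, 6), (21, 11), (22, 0), (23, 7), (24, 1)])
v25: WRITE a=11  (a history now [(1, 8), (3, 5), (6, 2), (8, 2), (10, 5), (11, 3), (17, 4), (18, 4), (20, 11), (25, 11)])
v26: WRITE b=0  (b history now [(2, 2), (4, 7), (5, 11), (7, 9), (9, 6), (12, 2), (13, 4), (14, 7), (15, 10), (16, 2), (19, 6), (21, 11), (22, 0), (23, 7), (24, 1), (26, 0)])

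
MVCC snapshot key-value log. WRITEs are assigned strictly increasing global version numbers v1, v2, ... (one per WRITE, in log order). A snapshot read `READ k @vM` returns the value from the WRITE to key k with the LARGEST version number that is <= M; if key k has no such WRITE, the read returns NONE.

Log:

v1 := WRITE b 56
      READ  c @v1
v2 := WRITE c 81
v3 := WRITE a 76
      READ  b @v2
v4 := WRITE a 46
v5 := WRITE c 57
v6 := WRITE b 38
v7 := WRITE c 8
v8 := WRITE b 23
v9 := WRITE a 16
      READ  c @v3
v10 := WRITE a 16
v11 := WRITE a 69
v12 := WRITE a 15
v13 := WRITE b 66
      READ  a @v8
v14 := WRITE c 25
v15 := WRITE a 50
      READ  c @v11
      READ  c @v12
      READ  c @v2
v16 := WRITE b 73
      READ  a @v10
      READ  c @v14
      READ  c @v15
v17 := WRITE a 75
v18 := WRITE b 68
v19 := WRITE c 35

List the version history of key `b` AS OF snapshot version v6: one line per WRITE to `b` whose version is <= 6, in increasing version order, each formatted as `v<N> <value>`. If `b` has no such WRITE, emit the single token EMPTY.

Scan writes for key=b with version <= 6:
  v1 WRITE b 56 -> keep
  v2 WRITE c 81 -> skip
  v3 WRITE a 76 -> skip
  v4 WRITE a 46 -> skip
  v5 WRITE c 57 -> skip
  v6 WRITE b 38 -> keep
  v7 WRITE c 8 -> skip
  v8 WRITE b 23 -> drop (> snap)
  v9 WRITE a 16 -> skip
  v10 WRITE a 16 -> skip
  v11 WRITE a 69 -> skip
  v12 WRITE a 15 -> skip
  v13 WRITE b 66 -> drop (> snap)
  v14 WRITE c 25 -> skip
  v15 WRITE a 50 -> skip
  v16 WRITE b 73 -> drop (> snap)
  v17 WRITE a 75 -> skip
  v18 WRITE b 68 -> drop (> snap)
  v19 WRITE c 35 -> skip
Collected: [(1, 56), (6, 38)]

Answer: v1 56
v6 38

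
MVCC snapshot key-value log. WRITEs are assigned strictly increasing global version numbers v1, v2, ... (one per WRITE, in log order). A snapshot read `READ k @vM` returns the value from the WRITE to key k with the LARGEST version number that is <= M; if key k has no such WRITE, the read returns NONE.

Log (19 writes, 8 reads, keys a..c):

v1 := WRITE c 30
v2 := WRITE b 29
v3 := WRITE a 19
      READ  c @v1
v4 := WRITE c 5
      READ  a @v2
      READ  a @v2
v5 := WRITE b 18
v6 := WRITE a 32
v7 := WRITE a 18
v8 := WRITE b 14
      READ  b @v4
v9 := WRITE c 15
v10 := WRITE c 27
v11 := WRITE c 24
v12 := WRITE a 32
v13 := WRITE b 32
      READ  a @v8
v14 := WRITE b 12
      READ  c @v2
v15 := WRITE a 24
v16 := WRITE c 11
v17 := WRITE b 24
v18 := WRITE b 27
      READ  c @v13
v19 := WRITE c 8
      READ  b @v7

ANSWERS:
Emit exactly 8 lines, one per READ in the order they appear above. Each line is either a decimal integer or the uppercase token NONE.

v1: WRITE c=30  (c history now [(1, 30)])
v2: WRITE b=29  (b history now [(2, 29)])
v3: WRITE a=19  (a history now [(3, 19)])
READ c @v1: history=[(1, 30)] -> pick v1 -> 30
v4: WRITE c=5  (c history now [(1, 30), (4, 5)])
READ a @v2: history=[(3, 19)] -> no version <= 2 -> NONE
READ a @v2: history=[(3, 19)] -> no version <= 2 -> NONE
v5: WRITE b=18  (b history now [(2, 29), (5, 18)])
v6: WRITE a=32  (a history now [(3, 19), (6, 32)])
v7: WRITE a=18  (a history now [(3, 19), (6, 32), (7, 18)])
v8: WRITE b=14  (b history now [(2, 29), (5, 18), (8, 14)])
READ b @v4: history=[(2, 29), (5, 18), (8, 14)] -> pick v2 -> 29
v9: WRITE c=15  (c history now [(1, 30), (4, 5), (9, 15)])
v10: WRITE c=27  (c history now [(1, 30), (4, 5), (9, 15), (10, 27)])
v11: WRITE c=24  (c history now [(1, 30), (4, 5), (9, 15), (10, 27), (11, 24)])
v12: WRITE a=32  (a history now [(3, 19), (6, 32), (7, 18), (12, 32)])
v13: WRITE b=32  (b history now [(2, 29), (5, 18), (8, 14), (13, 32)])
READ a @v8: history=[(3, 19), (6, 32), (7, 18), (12, 32)] -> pick v7 -> 18
v14: WRITE b=12  (b history now [(2, 29), (5, 18), (8, 14), (13, 32), (14, 12)])
READ c @v2: history=[(1, 30), (4, 5), (9, 15), (10, 27), (11, 24)] -> pick v1 -> 30
v15: WRITE a=24  (a history now [(3, 19), (6, 32), (7, 18), (12, 32), (15, 24)])
v16: WRITE c=11  (c history now [(1, 30), (4, 5), (9, 15), (10, 27), (11, 24), (16, 11)])
v17: WRITE b=24  (b history now [(2, 29), (5, 18), (8, 14), (13, 32), (14, 12), (17, 24)])
v18: WRITE b=27  (b history now [(2, 29), (5, 18), (8, 14), (13, 32), (14, 12), (17, 24), (18, 27)])
READ c @v13: history=[(1, 30), (4, 5), (9, 15), (10, 27), (11, 24), (16, 11)] -> pick v11 -> 24
v19: WRITE c=8  (c history now [(1, 30), (4, 5), (9, 15), (10, 27), (11, 24), (16, 11), (19, 8)])
READ b @v7: history=[(2, 29), (5, 18), (8, 14), (13, 32), (14, 12), (17, 24), (18, 27)] -> pick v5 -> 18

Answer: 30
NONE
NONE
29
18
30
24
18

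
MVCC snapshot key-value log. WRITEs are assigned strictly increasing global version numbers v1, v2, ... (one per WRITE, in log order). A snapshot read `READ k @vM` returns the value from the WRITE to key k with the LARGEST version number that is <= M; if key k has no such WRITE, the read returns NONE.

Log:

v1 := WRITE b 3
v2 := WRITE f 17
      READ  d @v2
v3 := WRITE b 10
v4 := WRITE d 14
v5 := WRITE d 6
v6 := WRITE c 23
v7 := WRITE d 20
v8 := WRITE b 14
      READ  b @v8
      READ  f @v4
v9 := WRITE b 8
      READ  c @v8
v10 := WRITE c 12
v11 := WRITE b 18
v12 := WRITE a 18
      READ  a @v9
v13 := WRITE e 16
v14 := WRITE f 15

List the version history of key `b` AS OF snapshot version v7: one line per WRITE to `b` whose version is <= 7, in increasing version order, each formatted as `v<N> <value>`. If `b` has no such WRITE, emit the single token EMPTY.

Scan writes for key=b with version <= 7:
  v1 WRITE b 3 -> keep
  v2 WRITE f 17 -> skip
  v3 WRITE b 10 -> keep
  v4 WRITE d 14 -> skip
  v5 WRITE d 6 -> skip
  v6 WRITE c 23 -> skip
  v7 WRITE d 20 -> skip
  v8 WRITE b 14 -> drop (> snap)
  v9 WRITE b 8 -> drop (> snap)
  v10 WRITE c 12 -> skip
  v11 WRITE b 18 -> drop (> snap)
  v12 WRITE a 18 -> skip
  v13 WRITE e 16 -> skip
  v14 WRITE f 15 -> skip
Collected: [(1, 3), (3, 10)]

Answer: v1 3
v3 10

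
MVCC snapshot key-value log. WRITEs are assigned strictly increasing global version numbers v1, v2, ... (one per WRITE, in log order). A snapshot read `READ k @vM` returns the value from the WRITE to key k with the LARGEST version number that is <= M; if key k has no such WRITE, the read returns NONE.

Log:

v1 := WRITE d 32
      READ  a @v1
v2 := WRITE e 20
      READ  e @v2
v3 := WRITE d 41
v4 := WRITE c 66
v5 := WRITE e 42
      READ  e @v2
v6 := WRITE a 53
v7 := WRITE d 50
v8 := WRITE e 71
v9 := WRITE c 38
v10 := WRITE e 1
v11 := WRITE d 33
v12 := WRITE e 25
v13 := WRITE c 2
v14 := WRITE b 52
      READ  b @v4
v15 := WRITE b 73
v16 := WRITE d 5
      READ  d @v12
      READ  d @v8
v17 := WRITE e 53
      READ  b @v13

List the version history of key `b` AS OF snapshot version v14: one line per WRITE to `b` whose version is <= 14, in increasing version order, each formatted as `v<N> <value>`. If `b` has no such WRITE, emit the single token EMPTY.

Answer: v14 52

Derivation:
Scan writes for key=b with version <= 14:
  v1 WRITE d 32 -> skip
  v2 WRITE e 20 -> skip
  v3 WRITE d 41 -> skip
  v4 WRITE c 66 -> skip
  v5 WRITE e 42 -> skip
  v6 WRITE a 53 -> skip
  v7 WRITE d 50 -> skip
  v8 WRITE e 71 -> skip
  v9 WRITE c 38 -> skip
  v10 WRITE e 1 -> skip
  v11 WRITE d 33 -> skip
  v12 WRITE e 25 -> skip
  v13 WRITE c 2 -> skip
  v14 WRITE b 52 -> keep
  v15 WRITE b 73 -> drop (> snap)
  v16 WRITE d 5 -> skip
  v17 WRITE e 53 -> skip
Collected: [(14, 52)]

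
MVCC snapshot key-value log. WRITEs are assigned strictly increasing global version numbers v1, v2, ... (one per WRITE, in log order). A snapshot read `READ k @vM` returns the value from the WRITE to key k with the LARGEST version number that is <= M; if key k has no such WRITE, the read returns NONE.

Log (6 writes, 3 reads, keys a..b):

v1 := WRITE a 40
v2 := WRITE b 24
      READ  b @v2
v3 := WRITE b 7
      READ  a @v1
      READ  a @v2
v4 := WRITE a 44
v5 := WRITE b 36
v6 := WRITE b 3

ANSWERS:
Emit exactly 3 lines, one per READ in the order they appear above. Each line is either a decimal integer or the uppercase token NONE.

v1: WRITE a=40  (a history now [(1, 40)])
v2: WRITE b=24  (b history now [(2, 24)])
READ b @v2: history=[(2, 24)] -> pick v2 -> 24
v3: WRITE b=7  (b history now [(2, 24), (3, 7)])
READ a @v1: history=[(1, 40)] -> pick v1 -> 40
READ a @v2: history=[(1, 40)] -> pick v1 -> 40
v4: WRITE a=44  (a history now [(1, 40), (4, 44)])
v5: WRITE b=36  (b history now [(2, 24), (3, 7), (5, 36)])
v6: WRITE b=3  (b history now [(2, 24), (3, 7), (5, 36), (6, 3)])

Answer: 24
40
40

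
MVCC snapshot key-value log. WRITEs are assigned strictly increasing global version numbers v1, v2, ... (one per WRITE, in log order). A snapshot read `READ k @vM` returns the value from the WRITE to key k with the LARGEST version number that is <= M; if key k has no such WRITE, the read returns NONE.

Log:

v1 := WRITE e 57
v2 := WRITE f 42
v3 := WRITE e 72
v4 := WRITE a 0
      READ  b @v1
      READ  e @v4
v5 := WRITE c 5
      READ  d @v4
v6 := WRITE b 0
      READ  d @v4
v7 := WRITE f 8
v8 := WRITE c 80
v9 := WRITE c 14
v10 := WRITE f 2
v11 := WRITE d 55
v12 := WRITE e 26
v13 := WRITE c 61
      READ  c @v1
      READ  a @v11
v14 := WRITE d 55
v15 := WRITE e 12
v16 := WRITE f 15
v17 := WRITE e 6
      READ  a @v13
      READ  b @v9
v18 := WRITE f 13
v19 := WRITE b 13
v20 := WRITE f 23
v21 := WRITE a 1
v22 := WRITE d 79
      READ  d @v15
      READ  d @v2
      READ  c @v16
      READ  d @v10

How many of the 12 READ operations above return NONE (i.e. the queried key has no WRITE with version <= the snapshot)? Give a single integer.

Answer: 6

Derivation:
v1: WRITE e=57  (e history now [(1, 57)])
v2: WRITE f=42  (f history now [(2, 42)])
v3: WRITE e=72  (e history now [(1, 57), (3, 72)])
v4: WRITE a=0  (a history now [(4, 0)])
READ b @v1: history=[] -> no version <= 1 -> NONE
READ e @v4: history=[(1, 57), (3, 72)] -> pick v3 -> 72
v5: WRITE c=5  (c history now [(5, 5)])
READ d @v4: history=[] -> no version <= 4 -> NONE
v6: WRITE b=0  (b history now [(6, 0)])
READ d @v4: history=[] -> no version <= 4 -> NONE
v7: WRITE f=8  (f history now [(2, 42), (7, 8)])
v8: WRITE c=80  (c history now [(5, 5), (8, 80)])
v9: WRITE c=14  (c history now [(5, 5), (8, 80), (9, 14)])
v10: WRITE f=2  (f history now [(2, 42), (7, 8), (10, 2)])
v11: WRITE d=55  (d history now [(11, 55)])
v12: WRITE e=26  (e history now [(1, 57), (3, 72), (12, 26)])
v13: WRITE c=61  (c history now [(5, 5), (8, 80), (9, 14), (13, 61)])
READ c @v1: history=[(5, 5), (8, 80), (9, 14), (13, 61)] -> no version <= 1 -> NONE
READ a @v11: history=[(4, 0)] -> pick v4 -> 0
v14: WRITE d=55  (d history now [(11, 55), (14, 55)])
v15: WRITE e=12  (e history now [(1, 57), (3, 72), (12, 26), (15, 12)])
v16: WRITE f=15  (f history now [(2, 42), (7, 8), (10, 2), (16, 15)])
v17: WRITE e=6  (e history now [(1, 57), (3, 72), (12, 26), (15, 12), (17, 6)])
READ a @v13: history=[(4, 0)] -> pick v4 -> 0
READ b @v9: history=[(6, 0)] -> pick v6 -> 0
v18: WRITE f=13  (f history now [(2, 42), (7, 8), (10, 2), (16, 15), (18, 13)])
v19: WRITE b=13  (b history now [(6, 0), (19, 13)])
v20: WRITE f=23  (f history now [(2, 42), (7, 8), (10, 2), (16, 15), (18, 13), (20, 23)])
v21: WRITE a=1  (a history now [(4, 0), (21, 1)])
v22: WRITE d=79  (d history now [(11, 55), (14, 55), (22, 79)])
READ d @v15: history=[(11, 55), (14, 55), (22, 79)] -> pick v14 -> 55
READ d @v2: history=[(11, 55), (14, 55), (22, 79)] -> no version <= 2 -> NONE
READ c @v16: history=[(5, 5), (8, 80), (9, 14), (13, 61)] -> pick v13 -> 61
READ d @v10: history=[(11, 55), (14, 55), (22, 79)] -> no version <= 10 -> NONE
Read results in order: ['NONE', '72', 'NONE', 'NONE', 'NONE', '0', '0', '0', '55', 'NONE', '61', 'NONE']
NONE count = 6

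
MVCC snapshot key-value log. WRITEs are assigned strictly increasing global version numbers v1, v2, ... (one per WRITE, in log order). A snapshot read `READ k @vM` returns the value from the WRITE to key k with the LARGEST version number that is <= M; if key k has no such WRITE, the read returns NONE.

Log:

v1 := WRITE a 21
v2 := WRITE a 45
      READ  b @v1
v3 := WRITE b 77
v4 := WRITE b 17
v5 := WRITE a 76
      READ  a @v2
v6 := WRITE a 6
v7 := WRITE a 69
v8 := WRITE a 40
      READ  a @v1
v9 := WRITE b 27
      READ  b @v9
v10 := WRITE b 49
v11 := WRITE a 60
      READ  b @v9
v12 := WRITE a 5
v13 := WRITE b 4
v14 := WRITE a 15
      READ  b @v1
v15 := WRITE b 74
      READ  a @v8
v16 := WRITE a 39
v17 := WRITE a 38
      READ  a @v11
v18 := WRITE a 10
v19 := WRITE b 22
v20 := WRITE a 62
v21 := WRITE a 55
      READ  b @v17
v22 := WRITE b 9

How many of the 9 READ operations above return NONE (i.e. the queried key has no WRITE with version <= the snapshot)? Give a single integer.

v1: WRITE a=21  (a history now [(1, 21)])
v2: WRITE a=45  (a history now [(1, 21), (2, 45)])
READ b @v1: history=[] -> no version <= 1 -> NONE
v3: WRITE b=77  (b history now [(3, 77)])
v4: WRITE b=17  (b history now [(3, 77), (4, 17)])
v5: WRITE a=76  (a history now [(1, 21), (2, 45), (5, 76)])
READ a @v2: history=[(1, 21), (2, 45), (5, 76)] -> pick v2 -> 45
v6: WRITE a=6  (a history now [(1, 21), (2, 45), (5, 76), (6, 6)])
v7: WRITE a=69  (a history now [(1, 21), (2, 45), (5, 76), (6, 6), (7, 69)])
v8: WRITE a=40  (a history now [(1, 21), (2, 45), (5, 76), (6, 6), (7, 69), (8, 40)])
READ a @v1: history=[(1, 21), (2, 45), (5, 76), (6, 6), (7, 69), (8, 40)] -> pick v1 -> 21
v9: WRITE b=27  (b history now [(3, 77), (4, 17), (9, 27)])
READ b @v9: history=[(3, 77), (4, 17), (9, 27)] -> pick v9 -> 27
v10: WRITE b=49  (b history now [(3, 77), (4, 17), (9, 27), (10, 49)])
v11: WRITE a=60  (a history now [(1, 21), (2, 45), (5, 76), (6, 6), (7, 69), (8, 40), (11, 60)])
READ b @v9: history=[(3, 77), (4, 17), (9, 27), (10, 49)] -> pick v9 -> 27
v12: WRITE a=5  (a history now [(1, 21), (2, 45), (5, 76), (6, 6), (7, 69), (8, 40), (11, 60), (12, 5)])
v13: WRITE b=4  (b history now [(3, 77), (4, 17), (9, 27), (10, 49), (13, 4)])
v14: WRITE a=15  (a history now [(1, 21), (2, 45), (5, 76), (6, 6), (7, 69), (8, 40), (11, 60), (12, 5), (14, 15)])
READ b @v1: history=[(3, 77), (4, 17), (9, 27), (10, 49), (13, 4)] -> no version <= 1 -> NONE
v15: WRITE b=74  (b history now [(3, 77), (4, 17), (9, 27), (10, 49), (13, 4), (15, 74)])
READ a @v8: history=[(1, 21), (2, 45), (5, 76), (6, 6), (7, 69), (8, 40), (11, 60), (12, 5), (14, 15)] -> pick v8 -> 40
v16: WRITE a=39  (a history now [(1, 21), (2, 45), (5, 76), (6, 6), (7, 69), (8, 40), (11, 60), (12, 5), (14, 15), (16, 39)])
v17: WRITE a=38  (a history now [(1, 21), (2, 45), (5, 76), (6, 6), (7, 69), (8, 40), (11, 60), (12, 5), (14, 15), (16, 39), (17, 38)])
READ a @v11: history=[(1, 21), (2, 45), (5, 76), (6, 6), (7, 69), (8, 40), (11, 60), (12, 5), (14, 15), (16, 39), (17, 38)] -> pick v11 -> 60
v18: WRITE a=10  (a history now [(1, 21), (2, 45), (5, 76), (6, 6), (7, 69), (8, 40), (11, 60), (12, 5), (14, 15), (16, 39), (17, 38), (18, 10)])
v19: WRITE b=22  (b history now [(3, 77), (4, 17), (9, 27), (10, 49), (13, 4), (15, 74), (19, 22)])
v20: WRITE a=62  (a history now [(1, 21), (2, 45), (5, 76), (6, 6), (7, 69), (8, 40), (11, 60), (12, 5), (14, 15), (16, 39), (17, 38), (18, 10), (20, 62)])
v21: WRITE a=55  (a history now [(1, 21), (2, 45), (5, 76), (6, 6), (7, 69), (8, 40), (11, 60), (12, 5), (14, 15), (16, 39), (17, 38), (18, 10), (20, 62), (21, 55)])
READ b @v17: history=[(3, 77), (4, 17), (9, 27), (10, 49), (13, 4), (15, 74), (19, 22)] -> pick v15 -> 74
v22: WRITE b=9  (b history now [(3, 77), (4, 17), (9, 27), (10, 49), (13, 4), (15, 74), (19, 22), (22, 9)])
Read results in order: ['NONE', '45', '21', '27', '27', 'NONE', '40', '60', '74']
NONE count = 2

Answer: 2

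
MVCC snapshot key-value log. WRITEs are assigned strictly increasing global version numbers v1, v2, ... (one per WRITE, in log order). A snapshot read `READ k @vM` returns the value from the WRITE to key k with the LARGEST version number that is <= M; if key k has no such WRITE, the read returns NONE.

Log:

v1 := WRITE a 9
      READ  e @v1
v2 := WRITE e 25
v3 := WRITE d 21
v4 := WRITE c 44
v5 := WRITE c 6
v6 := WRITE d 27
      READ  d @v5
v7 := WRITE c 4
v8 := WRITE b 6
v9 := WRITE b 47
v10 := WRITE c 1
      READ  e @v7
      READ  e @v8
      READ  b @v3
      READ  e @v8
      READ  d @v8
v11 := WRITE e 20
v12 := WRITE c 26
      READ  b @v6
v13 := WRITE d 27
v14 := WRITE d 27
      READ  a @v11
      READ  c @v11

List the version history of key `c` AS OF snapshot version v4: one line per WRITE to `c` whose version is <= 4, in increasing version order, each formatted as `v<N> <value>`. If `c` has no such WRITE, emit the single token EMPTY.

Scan writes for key=c with version <= 4:
  v1 WRITE a 9 -> skip
  v2 WRITE e 25 -> skip
  v3 WRITE d 21 -> skip
  v4 WRITE c 44 -> keep
  v5 WRITE c 6 -> drop (> snap)
  v6 WRITE d 27 -> skip
  v7 WRITE c 4 -> drop (> snap)
  v8 WRITE b 6 -> skip
  v9 WRITE b 47 -> skip
  v10 WRITE c 1 -> drop (> snap)
  v11 WRITE e 20 -> skip
  v12 WRITE c 26 -> drop (> snap)
  v13 WRITE d 27 -> skip
  v14 WRITE d 27 -> skip
Collected: [(4, 44)]

Answer: v4 44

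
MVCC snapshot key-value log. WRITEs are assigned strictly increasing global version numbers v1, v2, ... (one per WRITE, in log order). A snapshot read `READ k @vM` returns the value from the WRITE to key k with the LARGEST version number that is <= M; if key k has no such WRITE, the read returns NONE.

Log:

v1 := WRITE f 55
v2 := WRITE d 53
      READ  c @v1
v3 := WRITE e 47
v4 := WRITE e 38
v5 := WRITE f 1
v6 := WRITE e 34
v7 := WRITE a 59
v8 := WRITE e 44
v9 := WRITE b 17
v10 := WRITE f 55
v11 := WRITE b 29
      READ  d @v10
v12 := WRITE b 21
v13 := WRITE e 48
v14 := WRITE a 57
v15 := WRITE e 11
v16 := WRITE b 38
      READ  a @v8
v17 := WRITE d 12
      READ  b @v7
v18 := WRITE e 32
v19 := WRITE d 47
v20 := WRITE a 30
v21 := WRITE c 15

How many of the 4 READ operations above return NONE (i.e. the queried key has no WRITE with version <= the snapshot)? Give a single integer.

Answer: 2

Derivation:
v1: WRITE f=55  (f history now [(1, 55)])
v2: WRITE d=53  (d history now [(2, 53)])
READ c @v1: history=[] -> no version <= 1 -> NONE
v3: WRITE e=47  (e history now [(3, 47)])
v4: WRITE e=38  (e history now [(3, 47), (4, 38)])
v5: WRITE f=1  (f history now [(1, 55), (5, 1)])
v6: WRITE e=34  (e history now [(3, 47), (4, 38), (6, 34)])
v7: WRITE a=59  (a history now [(7, 59)])
v8: WRITE e=44  (e history now [(3, 47), (4, 38), (6, 34), (8, 44)])
v9: WRITE b=17  (b history now [(9, 17)])
v10: WRITE f=55  (f history now [(1, 55), (5, 1), (10, 55)])
v11: WRITE b=29  (b history now [(9, 17), (11, 29)])
READ d @v10: history=[(2, 53)] -> pick v2 -> 53
v12: WRITE b=21  (b history now [(9, 17), (11, 29), (12, 21)])
v13: WRITE e=48  (e history now [(3, 47), (4, 38), (6, 34), (8, 44), (13, 48)])
v14: WRITE a=57  (a history now [(7, 59), (14, 57)])
v15: WRITE e=11  (e history now [(3, 47), (4, 38), (6, 34), (8, 44), (13, 48), (15, 11)])
v16: WRITE b=38  (b history now [(9, 17), (11, 29), (12, 21), (16, 38)])
READ a @v8: history=[(7, 59), (14, 57)] -> pick v7 -> 59
v17: WRITE d=12  (d history now [(2, 53), (17, 12)])
READ b @v7: history=[(9, 17), (11, 29), (12, 21), (16, 38)] -> no version <= 7 -> NONE
v18: WRITE e=32  (e history now [(3, 47), (4, 38), (6, 34), (8, 44), (13, 48), (15, 11), (18, 32)])
v19: WRITE d=47  (d history now [(2, 53), (17, 12), (19, 47)])
v20: WRITE a=30  (a history now [(7, 59), (14, 57), (20, 30)])
v21: WRITE c=15  (c history now [(21, 15)])
Read results in order: ['NONE', '53', '59', 'NONE']
NONE count = 2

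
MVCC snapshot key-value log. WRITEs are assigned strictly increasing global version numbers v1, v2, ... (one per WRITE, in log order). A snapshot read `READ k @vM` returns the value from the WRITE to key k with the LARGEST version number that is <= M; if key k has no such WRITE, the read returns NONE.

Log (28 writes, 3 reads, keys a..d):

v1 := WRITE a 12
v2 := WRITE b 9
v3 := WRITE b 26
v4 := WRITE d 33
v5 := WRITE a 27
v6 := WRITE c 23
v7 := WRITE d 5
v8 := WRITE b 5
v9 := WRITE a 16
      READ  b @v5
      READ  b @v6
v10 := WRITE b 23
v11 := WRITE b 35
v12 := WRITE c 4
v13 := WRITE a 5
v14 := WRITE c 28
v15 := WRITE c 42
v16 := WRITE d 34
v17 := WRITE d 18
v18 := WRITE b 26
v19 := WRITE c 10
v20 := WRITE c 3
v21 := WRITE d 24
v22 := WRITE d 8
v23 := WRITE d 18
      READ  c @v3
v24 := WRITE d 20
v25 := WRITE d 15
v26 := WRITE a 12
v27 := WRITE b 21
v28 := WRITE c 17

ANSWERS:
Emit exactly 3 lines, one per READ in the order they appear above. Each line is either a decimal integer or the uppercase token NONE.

Answer: 26
26
NONE

Derivation:
v1: WRITE a=12  (a history now [(1, 12)])
v2: WRITE b=9  (b history now [(2, 9)])
v3: WRITE b=26  (b history now [(2, 9), (3, 26)])
v4: WRITE d=33  (d history now [(4, 33)])
v5: WRITE a=27  (a history now [(1, 12), (5, 27)])
v6: WRITE c=23  (c history now [(6, 23)])
v7: WRITE d=5  (d history now [(4, 33), (7, 5)])
v8: WRITE b=5  (b history now [(2, 9), (3, 26), (8, 5)])
v9: WRITE a=16  (a history now [(1, 12), (5, 27), (9, 16)])
READ b @v5: history=[(2, 9), (3, 26), (8, 5)] -> pick v3 -> 26
READ b @v6: history=[(2, 9), (3, 26), (8, 5)] -> pick v3 -> 26
v10: WRITE b=23  (b history now [(2, 9), (3, 26), (8, 5), (10, 23)])
v11: WRITE b=35  (b history now [(2, 9), (3, 26), (8, 5), (10, 23), (11, 35)])
v12: WRITE c=4  (c history now [(6, 23), (12, 4)])
v13: WRITE a=5  (a history now [(1, 12), (5, 27), (9, 16), (13, 5)])
v14: WRITE c=28  (c history now [(6, 23), (12, 4), (14, 28)])
v15: WRITE c=42  (c history now [(6, 23), (12, 4), (14, 28), (15, 42)])
v16: WRITE d=34  (d history now [(4, 33), (7, 5), (16, 34)])
v17: WRITE d=18  (d history now [(4, 33), (7, 5), (16, 34), (17, 18)])
v18: WRITE b=26  (b history now [(2, 9), (3, 26), (8, 5), (10, 23), (11, 35), (18, 26)])
v19: WRITE c=10  (c history now [(6, 23), (12, 4), (14, 28), (15, 42), (19, 10)])
v20: WRITE c=3  (c history now [(6, 23), (12, 4), (14, 28), (15, 42), (19, 10), (20, 3)])
v21: WRITE d=24  (d history now [(4, 33), (7, 5), (16, 34), (17, 18), (21, 24)])
v22: WRITE d=8  (d history now [(4, 33), (7, 5), (16, 34), (17, 18), (21, 24), (22, 8)])
v23: WRITE d=18  (d history now [(4, 33), (7, 5), (16, 34), (17, 18), (21, 24), (22, 8), (23, 18)])
READ c @v3: history=[(6, 23), (12, 4), (14, 28), (15, 42), (19, 10), (20, 3)] -> no version <= 3 -> NONE
v24: WRITE d=20  (d history now [(4, 33), (7, 5), (16, 34), (17, 18), (21, 24), (22, 8), (23, 18), (24, 20)])
v25: WRITE d=15  (d history now [(4, 33), (7, 5), (16, 34), (17, 18), (21, 24), (22, 8), (23, 18), (24, 20), (25, 15)])
v26: WRITE a=12  (a history now [(1, 12), (5, 27), (9, 16), (13, 5), (26, 12)])
v27: WRITE b=21  (b history now [(2, 9), (3, 26), (8, 5), (10, 23), (11, 35), (18, 26), (27, 21)])
v28: WRITE c=17  (c history now [(6, 23), (12, 4), (14, 28), (15, 42), (19, 10), (20, 3), (28, 17)])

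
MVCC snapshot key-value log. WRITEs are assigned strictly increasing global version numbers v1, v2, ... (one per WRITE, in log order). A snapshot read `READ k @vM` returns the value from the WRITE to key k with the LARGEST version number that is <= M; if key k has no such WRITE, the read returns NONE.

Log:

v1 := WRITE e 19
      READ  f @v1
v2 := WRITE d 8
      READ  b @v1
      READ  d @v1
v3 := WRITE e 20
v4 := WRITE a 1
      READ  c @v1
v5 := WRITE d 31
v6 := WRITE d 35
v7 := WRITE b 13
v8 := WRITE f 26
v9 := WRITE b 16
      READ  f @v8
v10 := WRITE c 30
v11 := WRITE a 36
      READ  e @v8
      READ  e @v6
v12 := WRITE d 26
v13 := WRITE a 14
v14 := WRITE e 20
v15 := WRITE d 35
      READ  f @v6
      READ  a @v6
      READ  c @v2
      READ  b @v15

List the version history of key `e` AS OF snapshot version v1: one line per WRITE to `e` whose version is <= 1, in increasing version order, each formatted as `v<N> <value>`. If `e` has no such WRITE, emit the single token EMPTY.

Scan writes for key=e with version <= 1:
  v1 WRITE e 19 -> keep
  v2 WRITE d 8 -> skip
  v3 WRITE e 20 -> drop (> snap)
  v4 WRITE a 1 -> skip
  v5 WRITE d 31 -> skip
  v6 WRITE d 35 -> skip
  v7 WRITE b 13 -> skip
  v8 WRITE f 26 -> skip
  v9 WRITE b 16 -> skip
  v10 WRITE c 30 -> skip
  v11 WRITE a 36 -> skip
  v12 WRITE d 26 -> skip
  v13 WRITE a 14 -> skip
  v14 WRITE e 20 -> drop (> snap)
  v15 WRITE d 35 -> skip
Collected: [(1, 19)]

Answer: v1 19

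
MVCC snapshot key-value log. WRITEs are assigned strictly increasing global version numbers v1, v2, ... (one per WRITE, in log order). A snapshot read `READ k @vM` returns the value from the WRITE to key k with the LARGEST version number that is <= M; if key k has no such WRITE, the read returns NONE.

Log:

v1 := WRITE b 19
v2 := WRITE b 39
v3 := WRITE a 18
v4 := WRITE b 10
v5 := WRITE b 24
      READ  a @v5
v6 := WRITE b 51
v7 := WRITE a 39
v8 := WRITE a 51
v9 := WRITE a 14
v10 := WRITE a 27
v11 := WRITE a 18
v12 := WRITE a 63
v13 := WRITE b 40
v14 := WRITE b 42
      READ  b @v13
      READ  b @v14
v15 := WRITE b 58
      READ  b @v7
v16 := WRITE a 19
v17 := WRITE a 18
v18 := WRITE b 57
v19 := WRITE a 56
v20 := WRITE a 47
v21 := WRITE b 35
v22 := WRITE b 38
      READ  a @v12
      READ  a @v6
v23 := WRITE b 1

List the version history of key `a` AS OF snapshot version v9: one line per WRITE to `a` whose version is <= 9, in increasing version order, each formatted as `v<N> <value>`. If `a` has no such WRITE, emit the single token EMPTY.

Scan writes for key=a with version <= 9:
  v1 WRITE b 19 -> skip
  v2 WRITE b 39 -> skip
  v3 WRITE a 18 -> keep
  v4 WRITE b 10 -> skip
  v5 WRITE b 24 -> skip
  v6 WRITE b 51 -> skip
  v7 WRITE a 39 -> keep
  v8 WRITE a 51 -> keep
  v9 WRITE a 14 -> keep
  v10 WRITE a 27 -> drop (> snap)
  v11 WRITE a 18 -> drop (> snap)
  v12 WRITE a 63 -> drop (> snap)
  v13 WRITE b 40 -> skip
  v14 WRITE b 42 -> skip
  v15 WRITE b 58 -> skip
  v16 WRITE a 19 -> drop (> snap)
  v17 WRITE a 18 -> drop (> snap)
  v18 WRITE b 57 -> skip
  v19 WRITE a 56 -> drop (> snap)
  v20 WRITE a 47 -> drop (> snap)
  v21 WRITE b 35 -> skip
  v22 WRITE b 38 -> skip
  v23 WRITE b 1 -> skip
Collected: [(3, 18), (7, 39), (8, 51), (9, 14)]

Answer: v3 18
v7 39
v8 51
v9 14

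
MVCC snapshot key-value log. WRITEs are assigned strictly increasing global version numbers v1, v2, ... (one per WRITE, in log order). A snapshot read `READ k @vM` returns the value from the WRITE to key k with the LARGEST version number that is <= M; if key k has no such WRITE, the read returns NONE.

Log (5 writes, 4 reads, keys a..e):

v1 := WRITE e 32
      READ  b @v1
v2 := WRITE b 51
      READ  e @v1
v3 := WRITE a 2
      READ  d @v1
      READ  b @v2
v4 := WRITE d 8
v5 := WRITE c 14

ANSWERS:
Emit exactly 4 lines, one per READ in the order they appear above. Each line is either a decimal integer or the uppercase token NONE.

v1: WRITE e=32  (e history now [(1, 32)])
READ b @v1: history=[] -> no version <= 1 -> NONE
v2: WRITE b=51  (b history now [(2, 51)])
READ e @v1: history=[(1, 32)] -> pick v1 -> 32
v3: WRITE a=2  (a history now [(3, 2)])
READ d @v1: history=[] -> no version <= 1 -> NONE
READ b @v2: history=[(2, 51)] -> pick v2 -> 51
v4: WRITE d=8  (d history now [(4, 8)])
v5: WRITE c=14  (c history now [(5, 14)])

Answer: NONE
32
NONE
51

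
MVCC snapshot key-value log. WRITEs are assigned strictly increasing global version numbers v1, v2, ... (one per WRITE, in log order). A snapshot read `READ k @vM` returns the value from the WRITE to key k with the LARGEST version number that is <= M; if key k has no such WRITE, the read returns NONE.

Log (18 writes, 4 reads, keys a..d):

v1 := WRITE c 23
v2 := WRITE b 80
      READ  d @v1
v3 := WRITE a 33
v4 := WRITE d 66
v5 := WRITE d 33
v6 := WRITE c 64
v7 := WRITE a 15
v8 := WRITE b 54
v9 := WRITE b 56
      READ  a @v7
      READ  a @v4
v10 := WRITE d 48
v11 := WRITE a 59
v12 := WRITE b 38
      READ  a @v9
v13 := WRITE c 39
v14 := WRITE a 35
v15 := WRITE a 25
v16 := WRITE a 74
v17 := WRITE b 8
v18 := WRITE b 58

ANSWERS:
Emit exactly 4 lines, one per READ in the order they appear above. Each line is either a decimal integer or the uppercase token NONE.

Answer: NONE
15
33
15

Derivation:
v1: WRITE c=23  (c history now [(1, 23)])
v2: WRITE b=80  (b history now [(2, 80)])
READ d @v1: history=[] -> no version <= 1 -> NONE
v3: WRITE a=33  (a history now [(3, 33)])
v4: WRITE d=66  (d history now [(4, 66)])
v5: WRITE d=33  (d history now [(4, 66), (5, 33)])
v6: WRITE c=64  (c history now [(1, 23), (6, 64)])
v7: WRITE a=15  (a history now [(3, 33), (7, 15)])
v8: WRITE b=54  (b history now [(2, 80), (8, 54)])
v9: WRITE b=56  (b history now [(2, 80), (8, 54), (9, 56)])
READ a @v7: history=[(3, 33), (7, 15)] -> pick v7 -> 15
READ a @v4: history=[(3, 33), (7, 15)] -> pick v3 -> 33
v10: WRITE d=48  (d history now [(4, 66), (5, 33), (10, 48)])
v11: WRITE a=59  (a history now [(3, 33), (7, 15), (11, 59)])
v12: WRITE b=38  (b history now [(2, 80), (8, 54), (9, 56), (12, 38)])
READ a @v9: history=[(3, 33), (7, 15), (11, 59)] -> pick v7 -> 15
v13: WRITE c=39  (c history now [(1, 23), (6, 64), (13, 39)])
v14: WRITE a=35  (a history now [(3, 33), (7, 15), (11, 59), (14, 35)])
v15: WRITE a=25  (a history now [(3, 33), (7, 15), (11, 59), (14, 35), (15, 25)])
v16: WRITE a=74  (a history now [(3, 33), (7, 15), (11, 59), (14, 35), (15, 25), (16, 74)])
v17: WRITE b=8  (b history now [(2, 80), (8, 54), (9, 56), (12, 38), (17, 8)])
v18: WRITE b=58  (b history now [(2, 80), (8, 54), (9, 56), (12, 38), (17, 8), (18, 58)])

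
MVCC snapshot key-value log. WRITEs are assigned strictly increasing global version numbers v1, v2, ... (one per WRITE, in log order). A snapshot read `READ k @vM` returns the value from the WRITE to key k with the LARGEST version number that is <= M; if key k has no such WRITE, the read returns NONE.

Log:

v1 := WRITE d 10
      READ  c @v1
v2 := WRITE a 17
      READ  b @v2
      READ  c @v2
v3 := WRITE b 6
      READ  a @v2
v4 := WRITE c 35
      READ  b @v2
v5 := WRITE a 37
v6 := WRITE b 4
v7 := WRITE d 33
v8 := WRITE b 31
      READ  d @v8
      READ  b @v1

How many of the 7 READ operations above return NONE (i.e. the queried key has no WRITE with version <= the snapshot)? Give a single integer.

Answer: 5

Derivation:
v1: WRITE d=10  (d history now [(1, 10)])
READ c @v1: history=[] -> no version <= 1 -> NONE
v2: WRITE a=17  (a history now [(2, 17)])
READ b @v2: history=[] -> no version <= 2 -> NONE
READ c @v2: history=[] -> no version <= 2 -> NONE
v3: WRITE b=6  (b history now [(3, 6)])
READ a @v2: history=[(2, 17)] -> pick v2 -> 17
v4: WRITE c=35  (c history now [(4, 35)])
READ b @v2: history=[(3, 6)] -> no version <= 2 -> NONE
v5: WRITE a=37  (a history now [(2, 17), (5, 37)])
v6: WRITE b=4  (b history now [(3, 6), (6, 4)])
v7: WRITE d=33  (d history now [(1, 10), (7, 33)])
v8: WRITE b=31  (b history now [(3, 6), (6, 4), (8, 31)])
READ d @v8: history=[(1, 10), (7, 33)] -> pick v7 -> 33
READ b @v1: history=[(3, 6), (6, 4), (8, 31)] -> no version <= 1 -> NONE
Read results in order: ['NONE', 'NONE', 'NONE', '17', 'NONE', '33', 'NONE']
NONE count = 5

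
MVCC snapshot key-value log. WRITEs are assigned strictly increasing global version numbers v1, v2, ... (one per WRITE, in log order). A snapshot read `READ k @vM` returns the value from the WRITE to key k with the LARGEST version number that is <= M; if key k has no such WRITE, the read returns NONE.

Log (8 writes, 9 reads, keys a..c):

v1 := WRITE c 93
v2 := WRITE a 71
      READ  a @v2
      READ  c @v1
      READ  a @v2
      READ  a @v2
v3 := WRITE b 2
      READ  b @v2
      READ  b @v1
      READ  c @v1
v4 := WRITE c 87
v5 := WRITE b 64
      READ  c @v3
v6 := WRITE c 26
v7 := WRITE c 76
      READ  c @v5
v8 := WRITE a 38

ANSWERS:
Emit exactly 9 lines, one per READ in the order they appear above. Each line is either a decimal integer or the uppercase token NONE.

Answer: 71
93
71
71
NONE
NONE
93
93
87

Derivation:
v1: WRITE c=93  (c history now [(1, 93)])
v2: WRITE a=71  (a history now [(2, 71)])
READ a @v2: history=[(2, 71)] -> pick v2 -> 71
READ c @v1: history=[(1, 93)] -> pick v1 -> 93
READ a @v2: history=[(2, 71)] -> pick v2 -> 71
READ a @v2: history=[(2, 71)] -> pick v2 -> 71
v3: WRITE b=2  (b history now [(3, 2)])
READ b @v2: history=[(3, 2)] -> no version <= 2 -> NONE
READ b @v1: history=[(3, 2)] -> no version <= 1 -> NONE
READ c @v1: history=[(1, 93)] -> pick v1 -> 93
v4: WRITE c=87  (c history now [(1, 93), (4, 87)])
v5: WRITE b=64  (b history now [(3, 2), (5, 64)])
READ c @v3: history=[(1, 93), (4, 87)] -> pick v1 -> 93
v6: WRITE c=26  (c history now [(1, 93), (4, 87), (6, 26)])
v7: WRITE c=76  (c history now [(1, 93), (4, 87), (6, 26), (7, 76)])
READ c @v5: history=[(1, 93), (4, 87), (6, 26), (7, 76)] -> pick v4 -> 87
v8: WRITE a=38  (a history now [(2, 71), (8, 38)])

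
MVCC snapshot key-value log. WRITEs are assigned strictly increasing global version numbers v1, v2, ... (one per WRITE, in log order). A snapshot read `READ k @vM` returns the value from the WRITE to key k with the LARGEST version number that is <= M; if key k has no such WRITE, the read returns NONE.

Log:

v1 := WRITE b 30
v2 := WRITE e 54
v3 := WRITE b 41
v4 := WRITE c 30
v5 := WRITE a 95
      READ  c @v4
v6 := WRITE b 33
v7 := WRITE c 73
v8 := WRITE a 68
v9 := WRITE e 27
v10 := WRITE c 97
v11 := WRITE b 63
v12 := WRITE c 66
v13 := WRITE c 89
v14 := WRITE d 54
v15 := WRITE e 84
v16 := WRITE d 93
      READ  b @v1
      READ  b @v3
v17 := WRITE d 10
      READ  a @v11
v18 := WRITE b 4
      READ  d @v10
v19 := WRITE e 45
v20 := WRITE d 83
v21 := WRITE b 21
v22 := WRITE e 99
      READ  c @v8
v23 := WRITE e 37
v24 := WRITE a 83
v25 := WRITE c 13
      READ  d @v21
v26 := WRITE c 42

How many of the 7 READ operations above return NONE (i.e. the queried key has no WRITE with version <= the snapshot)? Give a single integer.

Answer: 1

Derivation:
v1: WRITE b=30  (b history now [(1, 30)])
v2: WRITE e=54  (e history now [(2, 54)])
v3: WRITE b=41  (b history now [(1, 30), (3, 41)])
v4: WRITE c=30  (c history now [(4, 30)])
v5: WRITE a=95  (a history now [(5, 95)])
READ c @v4: history=[(4, 30)] -> pick v4 -> 30
v6: WRITE b=33  (b history now [(1, 30), (3, 41), (6, 33)])
v7: WRITE c=73  (c history now [(4, 30), (7, 73)])
v8: WRITE a=68  (a history now [(5, 95), (8, 68)])
v9: WRITE e=27  (e history now [(2, 54), (9, 27)])
v10: WRITE c=97  (c history now [(4, 30), (7, 73), (10, 97)])
v11: WRITE b=63  (b history now [(1, 30), (3, 41), (6, 33), (11, 63)])
v12: WRITE c=66  (c history now [(4, 30), (7, 73), (10, 97), (12, 66)])
v13: WRITE c=89  (c history now [(4, 30), (7, 73), (10, 97), (12, 66), (13, 89)])
v14: WRITE d=54  (d history now [(14, 54)])
v15: WRITE e=84  (e history now [(2, 54), (9, 27), (15, 84)])
v16: WRITE d=93  (d history now [(14, 54), (16, 93)])
READ b @v1: history=[(1, 30), (3, 41), (6, 33), (11, 63)] -> pick v1 -> 30
READ b @v3: history=[(1, 30), (3, 41), (6, 33), (11, 63)] -> pick v3 -> 41
v17: WRITE d=10  (d history now [(14, 54), (16, 93), (17, 10)])
READ a @v11: history=[(5, 95), (8, 68)] -> pick v8 -> 68
v18: WRITE b=4  (b history now [(1, 30), (3, 41), (6, 33), (11, 63), (18, 4)])
READ d @v10: history=[(14, 54), (16, 93), (17, 10)] -> no version <= 10 -> NONE
v19: WRITE e=45  (e history now [(2, 54), (9, 27), (15, 84), (19, 45)])
v20: WRITE d=83  (d history now [(14, 54), (16, 93), (17, 10), (20, 83)])
v21: WRITE b=21  (b history now [(1, 30), (3, 41), (6, 33), (11, 63), (18, 4), (21, 21)])
v22: WRITE e=99  (e history now [(2, 54), (9, 27), (15, 84), (19, 45), (22, 99)])
READ c @v8: history=[(4, 30), (7, 73), (10, 97), (12, 66), (13, 89)] -> pick v7 -> 73
v23: WRITE e=37  (e history now [(2, 54), (9, 27), (15, 84), (19, 45), (22, 99), (23, 37)])
v24: WRITE a=83  (a history now [(5, 95), (8, 68), (24, 83)])
v25: WRITE c=13  (c history now [(4, 30), (7, 73), (10, 97), (12, 66), (13, 89), (25, 13)])
READ d @v21: history=[(14, 54), (16, 93), (17, 10), (20, 83)] -> pick v20 -> 83
v26: WRITE c=42  (c history now [(4, 30), (7, 73), (10, 97), (12, 66), (13, 89), (25, 13), (26, 42)])
Read results in order: ['30', '30', '41', '68', 'NONE', '73', '83']
NONE count = 1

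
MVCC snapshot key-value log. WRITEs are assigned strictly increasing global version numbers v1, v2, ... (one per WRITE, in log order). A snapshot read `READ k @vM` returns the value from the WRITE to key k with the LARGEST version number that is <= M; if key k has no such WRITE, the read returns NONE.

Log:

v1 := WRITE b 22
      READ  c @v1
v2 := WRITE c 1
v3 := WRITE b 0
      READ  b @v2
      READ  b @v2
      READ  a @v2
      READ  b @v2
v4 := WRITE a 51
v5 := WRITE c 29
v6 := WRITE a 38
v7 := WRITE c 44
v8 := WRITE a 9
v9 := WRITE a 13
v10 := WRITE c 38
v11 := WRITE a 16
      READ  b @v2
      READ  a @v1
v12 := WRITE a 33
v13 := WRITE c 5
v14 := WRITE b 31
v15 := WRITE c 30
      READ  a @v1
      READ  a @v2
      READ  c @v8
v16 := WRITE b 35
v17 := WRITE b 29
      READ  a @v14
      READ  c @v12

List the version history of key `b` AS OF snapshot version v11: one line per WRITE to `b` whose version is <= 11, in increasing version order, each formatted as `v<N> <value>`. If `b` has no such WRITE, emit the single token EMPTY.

Answer: v1 22
v3 0

Derivation:
Scan writes for key=b with version <= 11:
  v1 WRITE b 22 -> keep
  v2 WRITE c 1 -> skip
  v3 WRITE b 0 -> keep
  v4 WRITE a 51 -> skip
  v5 WRITE c 29 -> skip
  v6 WRITE a 38 -> skip
  v7 WRITE c 44 -> skip
  v8 WRITE a 9 -> skip
  v9 WRITE a 13 -> skip
  v10 WRITE c 38 -> skip
  v11 WRITE a 16 -> skip
  v12 WRITE a 33 -> skip
  v13 WRITE c 5 -> skip
  v14 WRITE b 31 -> drop (> snap)
  v15 WRITE c 30 -> skip
  v16 WRITE b 35 -> drop (> snap)
  v17 WRITE b 29 -> drop (> snap)
Collected: [(1, 22), (3, 0)]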